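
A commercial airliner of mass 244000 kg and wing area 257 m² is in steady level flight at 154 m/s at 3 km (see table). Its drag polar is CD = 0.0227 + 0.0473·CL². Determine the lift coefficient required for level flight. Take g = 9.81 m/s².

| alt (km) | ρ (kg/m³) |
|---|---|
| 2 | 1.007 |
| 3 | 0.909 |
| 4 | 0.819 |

At 3 km, from the table: ρ = 0.909 kg/m³.
Level flight ⇒ L = W = m·g = 244000 × 9.81 = 2.3936×10^6 N.
q = ½ρv² = ½ × 0.909 × 154² = 10780 Pa.
Required CL = L/(qS) = 2.3936×10^6/(10780·257) = 0.8641.

CL = 0.864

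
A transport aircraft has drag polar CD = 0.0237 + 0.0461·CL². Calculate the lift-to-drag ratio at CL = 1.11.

L/D = 13.8

CD = 0.0237 + 0.0461 × 1.11² = 0.0805
L/D = CL/CD = 1.11 / 0.0805 = 13.8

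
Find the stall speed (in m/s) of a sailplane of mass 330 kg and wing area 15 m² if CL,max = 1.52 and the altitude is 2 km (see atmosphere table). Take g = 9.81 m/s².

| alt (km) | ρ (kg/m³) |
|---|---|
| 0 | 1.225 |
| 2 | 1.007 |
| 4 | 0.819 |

At 2 km, from the table: ρ = 1.007 kg/m³.
At stall, lift equals weight: L = W = m·g = 330 × 9.81 = 3237 N.
From L = ½ρV²S·CL,max = W: V_stall = √(2W/(ρSCL,max)) = √(2·3237/(1.007·15·1.52))
V_stall = √282 = 16.8 m/s

V_stall = 16.8 m/s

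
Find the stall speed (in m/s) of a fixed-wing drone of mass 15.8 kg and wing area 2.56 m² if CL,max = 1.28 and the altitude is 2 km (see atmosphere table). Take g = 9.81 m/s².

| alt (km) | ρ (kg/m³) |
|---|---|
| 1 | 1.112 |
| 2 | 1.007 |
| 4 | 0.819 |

At 2 km, from the table: ρ = 1.007 kg/m³.
Weight W = mg = 15.8 × 9.81 = 155 N.
From L = ½ρV²S·CL,max = W: V_stall = √(2W/(ρSCL,max)) = √(2·155/(1.007·2.56·1.28))
V_stall = √93.95 = 9.69 m/s

V_stall = 9.69 m/s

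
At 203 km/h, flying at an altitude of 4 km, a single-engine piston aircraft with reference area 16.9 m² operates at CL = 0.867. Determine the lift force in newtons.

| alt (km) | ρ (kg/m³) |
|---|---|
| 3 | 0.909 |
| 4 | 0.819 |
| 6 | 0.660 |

L = 19100 N

At 4 km, from the table: ρ = 0.819 kg/m³.
Convert speed: v = 203 km/h ÷ 3.6 = 56.39 m/s.
Dynamic pressure q = ½ρv² = ½ × 0.819 × 56.39² = 1302 Pa.
L = q·S·CL = 1302 × 16.9 × 0.867 = 19100 N ≈ 19.1 kN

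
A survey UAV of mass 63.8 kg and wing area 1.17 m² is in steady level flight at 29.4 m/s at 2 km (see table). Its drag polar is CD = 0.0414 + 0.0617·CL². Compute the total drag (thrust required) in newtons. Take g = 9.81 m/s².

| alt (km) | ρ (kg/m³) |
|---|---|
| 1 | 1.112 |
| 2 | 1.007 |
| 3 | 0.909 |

D = 68.5 N

At 2 km, from the table: ρ = 1.007 kg/m³.
In steady level flight, lift balances weight: W = mg = 63.8 × 9.81 = 625.88 N.
q = ½ρv² = ½ × 1.007 × 29.4² = 435.2 Pa.
Required CL = L/(qS) = 625.88/(435.2·1.17) = 1.229.
CD = 0.0414 + 0.0617 × 1.229² = 0.1346.
D = q·S·CD = 435.2 × 1.17 × 0.1346 = 68.55 N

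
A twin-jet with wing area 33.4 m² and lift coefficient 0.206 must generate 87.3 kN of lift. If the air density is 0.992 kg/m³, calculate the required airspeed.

L = ½ρv²S·CL ⇒ v = √(2L/(ρ·S·CL))
v = √(2 × 87300 / (0.992 × 33.4 × 0.206)) = √25580 = 160 m/s

v = 160 m/s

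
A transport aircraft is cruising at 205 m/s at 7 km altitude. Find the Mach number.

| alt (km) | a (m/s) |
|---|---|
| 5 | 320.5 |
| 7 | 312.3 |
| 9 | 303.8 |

M = 0.656

At 7 km, from the table: a = 312.3 m/s.
M = v/a = 205 / 312.3 = 0.656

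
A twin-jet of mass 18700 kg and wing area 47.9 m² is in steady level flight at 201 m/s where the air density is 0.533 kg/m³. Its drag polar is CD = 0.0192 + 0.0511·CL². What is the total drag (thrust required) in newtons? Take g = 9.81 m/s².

D = 13200 N

In steady level flight, lift balances weight: W = mg = 18700 × 9.81 = 1.8345×10^5 N.
q = ½ρv² = ½ × 0.533 × 201² = 10770 Pa.
CL = W/(q·S) = 1.8345×10^5 / (10770 × 47.9) = 0.3557.
CD = 0.0192 + 0.0511 × 0.3557² = 0.02567.
D = q·S·CD = 10770 × 47.9 × 0.02567 = 13240 N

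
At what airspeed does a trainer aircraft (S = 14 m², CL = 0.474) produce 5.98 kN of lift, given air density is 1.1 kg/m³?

L = ½ρv²S·CL ⇒ v = √(2L/(ρ·S·CL))
v = √(2 × 5980 / (1.1 × 14 × 0.474)) = √1638 = 40.5 m/s

v = 40.5 m/s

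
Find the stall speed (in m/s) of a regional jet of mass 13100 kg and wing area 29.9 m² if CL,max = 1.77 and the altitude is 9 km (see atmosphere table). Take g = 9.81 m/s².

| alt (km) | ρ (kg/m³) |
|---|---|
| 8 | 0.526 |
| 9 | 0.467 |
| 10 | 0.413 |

V_stall = 102 m/s

At 9 km, from the table: ρ = 0.467 kg/m³.
Stall occurs when L = W at CL,max. W = mg = 13100 × 9.81 = 1.285×10^5 N.
From L = ½ρV²S·CL,max = W: V_stall = √(2W/(ρSCL,max)) = √(2·1.285×10^5/(0.467·29.9·1.77))
V_stall = √10400 = 102 m/s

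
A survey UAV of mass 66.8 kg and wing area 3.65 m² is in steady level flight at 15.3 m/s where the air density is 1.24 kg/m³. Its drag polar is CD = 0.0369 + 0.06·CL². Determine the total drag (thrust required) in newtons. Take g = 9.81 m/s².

D = 68.2 N

Level flight ⇒ L = W = m·g = 66.8 × 9.81 = 655.31 N.
Dynamic pressure q = 0.5 × 1.24 × 15.3² = 145.1 Pa.
Required CL = L/(qS) = 655.31/(145.1·3.65) = 1.237.
CD = 0.0369 + 0.06 × 1.237² = 0.1287.
D = q·S·CD = 145.1 × 3.65 × 0.1287 = 68.19 N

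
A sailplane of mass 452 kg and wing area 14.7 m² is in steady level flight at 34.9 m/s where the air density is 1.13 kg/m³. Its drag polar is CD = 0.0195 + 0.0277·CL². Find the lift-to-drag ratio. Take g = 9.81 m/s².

Weight W = mg = 452 × 9.81 = 4434.1 N; in level flight L = W.
q = ½ρv² = ½ × 1.13 × 34.9² = 688.2 Pa.
CL = W/(q·S) = 4434.1 / (688.2 × 14.7) = 0.4383.
CD = 0.0195 + 0.0277 × 0.4383² = 0.02482.
L/D = CL/CD = 0.4383 / 0.02482 = 17.7

L/D = 17.7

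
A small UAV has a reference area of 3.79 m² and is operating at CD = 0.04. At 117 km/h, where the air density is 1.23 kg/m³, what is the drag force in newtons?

D = 98.5 N

Convert speed: v = 117 km/h ÷ 3.6 = 32.5 m/s.
Dynamic pressure q = ½ρv² = ½ × 1.23 × 32.5² = 649.6 Pa.
D = q·S·CD = 649.6 × 3.79 × 0.04 = 98.5 N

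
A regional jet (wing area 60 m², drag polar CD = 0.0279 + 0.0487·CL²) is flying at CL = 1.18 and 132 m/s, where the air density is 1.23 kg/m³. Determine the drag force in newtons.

CD = 0.0279 + 0.0487 × 1.18² = 0.09571
D = ½ρv²S·CD = ½ × 1.23 × 132² × 60 × 0.09571 = 61500 N

D = 61500 N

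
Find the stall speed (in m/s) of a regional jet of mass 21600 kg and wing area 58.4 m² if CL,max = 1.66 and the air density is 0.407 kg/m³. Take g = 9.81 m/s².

V_stall = 104 m/s

Weight W = mg = 21600 × 9.81 = 2.119×10^5 N.
From L = ½ρV²S·CL,max = W: V_stall = √(2W/(ρSCL,max)) = √(2·2.119×10^5/(0.407·58.4·1.66))
V_stall = √10740 = 104 m/s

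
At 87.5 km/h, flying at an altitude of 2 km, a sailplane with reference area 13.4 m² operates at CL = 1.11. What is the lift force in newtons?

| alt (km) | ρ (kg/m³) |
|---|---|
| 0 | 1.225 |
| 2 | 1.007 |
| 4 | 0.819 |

At 2 km, from the table: ρ = 1.007 kg/m³.
Convert speed: v = 87.5 km/h ÷ 3.6 = 24.31 m/s.
Dynamic pressure q = ½ρv² = ½ × 1.007 × 24.31² = 297.4 Pa.
L = q·S·CL = 297.4 × 13.4 × 1.11 = 4420 N

L = 4420 N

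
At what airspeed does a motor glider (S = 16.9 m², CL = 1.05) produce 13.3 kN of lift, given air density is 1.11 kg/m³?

v = 36.7 m/s

L = ½ρv²S·CL ⇒ v = √(2L/(ρ·S·CL))
v = √(2 × 13300 / (1.11 × 16.9 × 1.05)) = √1350 = 36.7 m/s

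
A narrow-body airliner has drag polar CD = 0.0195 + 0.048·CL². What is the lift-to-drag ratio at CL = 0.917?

CD = 0.0195 + 0.048 × 0.917² = 0.05986
L/D = CL/CD = 0.917 / 0.05986 = 15.3

L/D = 15.3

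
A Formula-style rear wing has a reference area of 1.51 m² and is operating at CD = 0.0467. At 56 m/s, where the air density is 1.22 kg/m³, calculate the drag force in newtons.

D = 135 N

Dynamic pressure q = ½ρv² = ½ × 1.22 × 56² = 1913 Pa.
D = q·S·CD = 1913 × 1.51 × 0.0467 = 135 N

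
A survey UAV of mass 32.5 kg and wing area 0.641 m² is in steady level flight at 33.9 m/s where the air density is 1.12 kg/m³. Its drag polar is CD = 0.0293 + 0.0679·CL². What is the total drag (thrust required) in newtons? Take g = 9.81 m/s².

Weight W = mg = 32.5 × 9.81 = 318.82 N; in level flight L = W.
q = ½ρv² = ½ × 1.12 × 33.9² = 643.6 Pa.
CL = W/(q·S) = 318.82 / (643.6 × 0.641) = 0.7729.
CD = 0.0293 + 0.0679 × 0.7729² = 0.06986.
D = q·S·CD = 643.6 × 0.641 × 0.06986 = 28.82 N

D = 28.8 N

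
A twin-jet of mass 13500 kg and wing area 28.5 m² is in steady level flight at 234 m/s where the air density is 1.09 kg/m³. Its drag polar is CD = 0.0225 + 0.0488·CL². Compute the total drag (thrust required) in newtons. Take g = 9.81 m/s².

Level flight ⇒ L = W = m·g = 13500 × 9.81 = 1.3244×10^5 N.
q = ½ρv² = ½ × 1.09 × 234² = 29840 Pa.
CL = W/(q·S) = 1.3244×10^5 / (29840 × 28.5) = 0.1557.
CD = 0.0225 + 0.0488 × 0.1557² = 0.02368.
D = q·S·CD = 29840 × 28.5 × 0.02368 = 20140 N

D = 20100 N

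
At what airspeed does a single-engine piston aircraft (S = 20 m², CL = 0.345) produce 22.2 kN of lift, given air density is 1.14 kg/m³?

v = 75.1 m/s

L = ½ρv²S·CL ⇒ v = √(2L/(ρ·S·CL))
v = √(2 × 22200 / (1.14 × 20 × 0.345)) = √5645 = 75.1 m/s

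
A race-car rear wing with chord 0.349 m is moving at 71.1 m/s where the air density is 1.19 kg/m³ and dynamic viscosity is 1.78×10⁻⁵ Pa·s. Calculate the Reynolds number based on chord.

Re = ρ·v·c/μ = 1.19 × 71.1 × 0.349 / (1.78×10⁻⁵) = 1.66×10^6

Re = 1.66×10^6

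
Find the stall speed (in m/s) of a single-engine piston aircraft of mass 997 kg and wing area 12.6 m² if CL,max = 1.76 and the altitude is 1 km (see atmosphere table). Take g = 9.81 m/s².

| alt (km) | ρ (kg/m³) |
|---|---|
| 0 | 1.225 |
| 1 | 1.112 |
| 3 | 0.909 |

V_stall = 28.2 m/s

At 1 km, from the table: ρ = 1.112 kg/m³.
Weight W = mg = 997 × 9.81 = 9781 N.
V_stall = √(2W/(ρ·S·CL,max)) = √(2 × 9781 / (1.112 × 12.6 × 1.76))
V_stall = √793.2 = 28.2 m/s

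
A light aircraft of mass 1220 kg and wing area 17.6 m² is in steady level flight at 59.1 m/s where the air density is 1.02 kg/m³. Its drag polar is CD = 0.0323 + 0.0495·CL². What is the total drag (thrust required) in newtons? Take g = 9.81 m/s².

D = 1240 N

In steady level flight, lift balances weight: W = mg = 1220 × 9.81 = 11968 N.
Dynamic pressure q = 0.5 × 1.02 × 59.1² = 1781 Pa.
CL = 2W/(ρv²S) = 2×11968/(1.02×59.1²×17.6) = 0.3817.
CD = 0.0323 + 0.0495 × 0.3817² = 0.03951.
D = q·S·CD = 1781 × 17.6 × 0.03951 = 1239 N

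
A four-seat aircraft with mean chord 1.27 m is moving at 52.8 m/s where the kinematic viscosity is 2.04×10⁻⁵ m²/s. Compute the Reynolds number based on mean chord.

Re = v·c/ν = 52.8 × 1.27 / (2.04×10⁻⁵) = 3.29×10^6

Re = 3.29×10^6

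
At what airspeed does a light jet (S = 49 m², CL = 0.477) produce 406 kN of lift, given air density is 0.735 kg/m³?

v = 217 m/s

L = ½ρv²S·CL ⇒ v = √(2L/(ρ·S·CL))
v = √(2 × 4.06×10^5 / (0.735 × 49 × 0.477)) = √47270 = 217 m/s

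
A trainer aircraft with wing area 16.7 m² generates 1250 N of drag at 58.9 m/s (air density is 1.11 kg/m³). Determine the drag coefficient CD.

From D = ½ρv²S·CD, rearranging gives CD = 2D/(ρv²S).
CD = 2 × 1250 / (1.11 × 58.9² × 16.7) = 0.0389

CD = 0.0389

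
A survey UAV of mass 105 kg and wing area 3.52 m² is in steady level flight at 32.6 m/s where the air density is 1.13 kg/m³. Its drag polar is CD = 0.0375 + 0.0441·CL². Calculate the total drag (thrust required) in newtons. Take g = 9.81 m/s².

Level flight ⇒ L = W = m·g = 105 × 9.81 = 1030 N.
Dynamic pressure q = 0.5 × 1.13 × 32.6² = 600.5 Pa.
CL = W/(q·S) = 1030 / (600.5 × 3.52) = 0.4873.
CD = 0.0375 + 0.0441 × 0.4873² = 0.04797.
D = q·S·CD = 600.5 × 3.52 × 0.04797 = 101.4 N

D = 101 N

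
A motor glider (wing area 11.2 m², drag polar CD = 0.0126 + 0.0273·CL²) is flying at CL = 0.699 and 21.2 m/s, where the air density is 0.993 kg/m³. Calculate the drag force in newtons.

CD = 0.0126 + 0.0273 × 0.699² = 0.02594
D = ½ρv²S·CD = ½ × 0.993 × 21.2² × 11.2 × 0.02594 = 64.8 N

D = 64.8 N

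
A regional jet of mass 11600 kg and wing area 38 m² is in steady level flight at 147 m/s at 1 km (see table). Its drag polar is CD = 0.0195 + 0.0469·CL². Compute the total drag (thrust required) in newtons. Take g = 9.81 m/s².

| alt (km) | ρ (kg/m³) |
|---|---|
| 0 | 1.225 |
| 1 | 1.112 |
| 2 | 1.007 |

At 1 km, from the table: ρ = 1.112 kg/m³.
Level flight ⇒ L = W = m·g = 11600 × 9.81 = 1.138×10^5 N.
q = ½ρv² = ½ × 1.112 × 147² = 12010 Pa.
CL = W/(q·S) = 1.138×10^5 / (12010 × 38) = 0.2492.
CD = 0.0195 + 0.0469 × 0.2492² = 0.02241.
D = q·S·CD = 12010 × 38 × 0.02241 = 10230 N

D = 10200 N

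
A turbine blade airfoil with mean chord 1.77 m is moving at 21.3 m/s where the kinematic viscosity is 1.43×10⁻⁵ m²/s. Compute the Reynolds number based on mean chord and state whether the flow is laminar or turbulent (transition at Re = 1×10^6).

Re = v·c/ν = 21.3 × 1.77 / (1.43×10⁻⁵) = 2.64×10^6
Since 2.64×10^6 > 1×10^6, the flow is turbulent.

Re = 2.64×10^6 (turbulent)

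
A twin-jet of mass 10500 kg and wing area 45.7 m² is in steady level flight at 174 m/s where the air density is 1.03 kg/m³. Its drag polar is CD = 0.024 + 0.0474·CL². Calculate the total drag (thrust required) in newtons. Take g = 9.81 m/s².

Level flight ⇒ L = W = m·g = 10500 × 9.81 = 1.03×10^5 N.
Dynamic pressure q = 0.5 × 1.03 × 174² = 15590 Pa.
Required CL = L/(qS) = 1.03×10^5/(15590·45.7) = 0.1446.
CD = 0.024 + 0.0474 × 0.1446² = 0.02499.
D = q·S·CD = 15590 × 45.7 × 0.02499 = 17810 N

D = 17800 N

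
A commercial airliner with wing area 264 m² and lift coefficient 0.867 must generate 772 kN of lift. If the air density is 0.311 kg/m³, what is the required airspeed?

v = 147 m/s

L = ½ρv²S·CL ⇒ v = √(2L/(ρ·S·CL))
v = √(2 × 7.72×10^5 / (0.311 × 264 × 0.867)) = √21690 = 147 m/s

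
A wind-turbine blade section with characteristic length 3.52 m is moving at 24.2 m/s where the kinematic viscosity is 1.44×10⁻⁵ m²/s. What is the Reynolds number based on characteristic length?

Re = 5.92×10^6

Re = v·c/ν = 24.2 × 3.52 / (1.44×10⁻⁵) = 5.92×10^6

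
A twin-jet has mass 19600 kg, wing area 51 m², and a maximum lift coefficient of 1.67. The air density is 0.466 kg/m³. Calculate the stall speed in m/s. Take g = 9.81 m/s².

Stall occurs when L = W at CL,max. W = mg = 19600 × 9.81 = 1.923×10^5 N.
V_stall = √(2W/(ρ·S·CL,max)) = √(2 × 1.923×10^5 / (0.466 × 51 × 1.67))
V_stall = √9689 = 98.4 m/s

V_stall = 98.4 m/s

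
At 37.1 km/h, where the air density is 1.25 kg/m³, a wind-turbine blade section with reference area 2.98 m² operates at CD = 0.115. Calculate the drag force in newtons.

Convert speed: v = 37.1 km/h ÷ 3.6 = 10.31 m/s.
D = ½ρv²S·CD = ½ × 1.25 × 10.31² × 2.98 × 0.115 = 22.7 N

D = 22.7 N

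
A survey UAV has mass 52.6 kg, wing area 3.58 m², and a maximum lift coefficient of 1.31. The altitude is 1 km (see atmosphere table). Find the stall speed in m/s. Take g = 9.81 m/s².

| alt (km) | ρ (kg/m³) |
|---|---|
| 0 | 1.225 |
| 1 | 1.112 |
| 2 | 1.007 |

At 1 km, from the table: ρ = 1.112 kg/m³.
Weight W = mg = 52.6 × 9.81 = 516 N.
V_stall = √(2W/(ρ·S·CL,max)) = √(2 × 516 / (1.112 × 3.58 × 1.31))
V_stall = √197.9 = 14.1 m/s

V_stall = 14.1 m/s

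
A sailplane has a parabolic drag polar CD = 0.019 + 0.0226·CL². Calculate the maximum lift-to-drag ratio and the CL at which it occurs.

For CD = CD0 + K·CL², (L/D)max occurs at CL* = √(CD0/K) and equals 1/(2√(K·CD0)).
(L/D)max = 1/(2√(0.0226 × 0.019)) = 1/(2 × 0.02072) = 24.1
CL* = √(0.019/0.0226) = 0.917

(L/D)max = 24.1, at CL = 0.917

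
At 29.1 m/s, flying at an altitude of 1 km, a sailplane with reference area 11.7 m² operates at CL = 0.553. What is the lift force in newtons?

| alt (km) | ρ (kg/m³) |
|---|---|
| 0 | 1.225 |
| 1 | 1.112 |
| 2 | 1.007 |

At 1 km, from the table: ρ = 1.112 kg/m³.
L = ½ρv²S·CL = ½ × 1.112 × 29.1² × 11.7 × 0.553 = 3050 N

L = 3050 N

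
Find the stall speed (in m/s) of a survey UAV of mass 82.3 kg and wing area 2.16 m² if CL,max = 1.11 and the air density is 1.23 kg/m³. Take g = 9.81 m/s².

Stall occurs when L = W at CL,max. W = mg = 82.3 × 9.81 = 807.4 N.
From L = ½ρV²S·CL,max = W: V_stall = √(2W/(ρSCL,max)) = √(2·807.4/(1.23·2.16·1.11))
V_stall = √547.5 = 23.4 m/s

V_stall = 23.4 m/s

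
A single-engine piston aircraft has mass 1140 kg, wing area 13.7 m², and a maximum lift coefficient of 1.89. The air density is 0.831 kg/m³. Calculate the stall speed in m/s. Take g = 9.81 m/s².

V_stall = 32.2 m/s

At stall, lift equals weight: L = W = m·g = 1140 × 9.81 = 11180 N.
From L = ½ρV²S·CL,max = W: V_stall = √(2W/(ρSCL,max)) = √(2·11180/(0.831·13.7·1.89))
V_stall = √1039 = 32.2 m/s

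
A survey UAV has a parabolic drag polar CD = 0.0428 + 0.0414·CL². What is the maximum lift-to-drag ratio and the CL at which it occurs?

(L/D)max = 11.9, at CL = 1.02

For CD = CD0 + K·CL², (L/D)max occurs at CL* = √(CD0/K) and equals 1/(2√(K·CD0)).
(L/D)max = 1/(2√(0.0414 × 0.0428)) = 1/(2 × 0.04209) = 11.9
CL* = √(0.0428/0.0414) = 1.02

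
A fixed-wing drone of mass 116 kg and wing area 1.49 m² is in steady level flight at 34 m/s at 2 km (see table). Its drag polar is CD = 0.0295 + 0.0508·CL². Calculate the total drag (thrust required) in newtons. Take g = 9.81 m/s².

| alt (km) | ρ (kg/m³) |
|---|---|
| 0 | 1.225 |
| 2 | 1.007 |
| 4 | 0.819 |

D = 101 N

At 2 km, from the table: ρ = 1.007 kg/m³.
Level flight ⇒ L = W = m·g = 116 × 9.81 = 1138 N.
Dynamic pressure q = 0.5 × 1.007 × 34² = 582 Pa.
CL = 2W/(ρv²S) = 2×1138/(1.007×34²×1.49) = 1.312.
CD = 0.0295 + 0.0508 × 1.312² = 0.117.
D = q·S·CD = 582 × 1.49 × 0.117 = 101.4 N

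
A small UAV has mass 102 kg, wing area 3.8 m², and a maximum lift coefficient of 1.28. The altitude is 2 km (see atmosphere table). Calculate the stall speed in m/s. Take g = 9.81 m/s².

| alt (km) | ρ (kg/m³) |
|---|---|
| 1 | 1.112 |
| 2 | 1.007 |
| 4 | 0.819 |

V_stall = 20.2 m/s

At 2 km, from the table: ρ = 1.007 kg/m³.
Stall occurs when L = W at CL,max. W = mg = 102 × 9.81 = 1001 N.
V_stall = √(2W/(ρ·S·CL,max)) = √(2 × 1001 / (1.007 × 3.8 × 1.28))
V_stall = √408.6 = 20.2 m/s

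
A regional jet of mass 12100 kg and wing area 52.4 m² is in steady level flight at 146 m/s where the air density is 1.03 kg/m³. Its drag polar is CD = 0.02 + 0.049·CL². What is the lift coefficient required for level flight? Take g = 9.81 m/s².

Level flight ⇒ L = W = m·g = 12100 × 9.81 = 1.187×10^5 N.
Dynamic pressure q = 0.5 × 1.03 × 146² = 10980 Pa.
CL = W/(q·S) = 1.187×10^5 / (10980 × 52.4) = 0.2064.

CL = 0.206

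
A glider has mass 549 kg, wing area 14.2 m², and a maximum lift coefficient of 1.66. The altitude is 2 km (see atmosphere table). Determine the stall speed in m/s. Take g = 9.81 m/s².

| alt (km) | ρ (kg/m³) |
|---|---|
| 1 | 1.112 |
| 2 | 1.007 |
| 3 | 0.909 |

At 2 km, from the table: ρ = 1.007 kg/m³.
At stall, lift equals weight: L = W = m·g = 549 × 9.81 = 5386 N.
V_stall = √(2W/(ρ·S·CL,max)) = √(2 × 5386 / (1.007 × 14.2 × 1.66))
V_stall = √453.8 = 21.3 m/s

V_stall = 21.3 m/s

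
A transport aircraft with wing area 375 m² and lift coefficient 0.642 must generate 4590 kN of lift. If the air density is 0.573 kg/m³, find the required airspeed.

v = 258 m/s

L = ½ρv²S·CL ⇒ v = √(2L/(ρ·S·CL))
v = √(2 × 4.59×10^6 / (0.573 × 375 × 0.642)) = √66550 = 258 m/s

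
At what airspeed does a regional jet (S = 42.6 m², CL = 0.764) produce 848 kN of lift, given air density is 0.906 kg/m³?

L = ½ρv²S·CL ⇒ v = √(2L/(ρ·S·CL))
v = √(2 × 8.48×10^5 / (0.906 × 42.6 × 0.764)) = √57520 = 240 m/s

v = 240 m/s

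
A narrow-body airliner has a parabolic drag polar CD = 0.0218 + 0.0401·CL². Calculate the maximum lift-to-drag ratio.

(L/D)max = 16.9

For CD = CD0 + K·CL², (L/D)max occurs at CL* = √(CD0/K) and equals 1/(2√(K·CD0)).
(L/D)max = 1/(2√(0.0401 × 0.0218)) = 1/(2 × 0.02957) = 16.9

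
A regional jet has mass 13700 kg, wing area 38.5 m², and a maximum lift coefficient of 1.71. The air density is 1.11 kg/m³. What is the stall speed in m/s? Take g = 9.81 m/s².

Weight W = mg = 13700 × 9.81 = 1.344×10^5 N.
From L = ½ρV²S·CL,max = W: V_stall = √(2W/(ρSCL,max)) = √(2·1.344×10^5/(1.11·38.5·1.71))
V_stall = √3678 = 60.6 m/s

V_stall = 60.6 m/s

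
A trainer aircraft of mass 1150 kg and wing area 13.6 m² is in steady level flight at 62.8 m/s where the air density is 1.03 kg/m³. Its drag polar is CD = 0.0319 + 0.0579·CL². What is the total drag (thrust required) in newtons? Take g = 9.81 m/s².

D = 1150 N

In steady level flight, lift balances weight: W = mg = 1150 × 9.81 = 11282 N.
Dynamic pressure q = 0.5 × 1.03 × 62.8² = 2031 Pa.
CL = W/(q·S) = 11282 / (2031 × 13.6) = 0.4084.
CD = 0.0319 + 0.0579 × 0.4084² = 0.04156.
D = q·S·CD = 2031 × 13.6 × 0.04156 = 1148 N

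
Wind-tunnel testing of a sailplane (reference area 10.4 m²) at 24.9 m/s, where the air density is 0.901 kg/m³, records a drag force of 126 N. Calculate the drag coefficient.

From D = ½ρv²S·CD, rearranging gives CD = 2D/(ρv²S).
CD = 2 × 126 / (0.901 × 24.9² × 10.4) = 0.0434

CD = 0.0434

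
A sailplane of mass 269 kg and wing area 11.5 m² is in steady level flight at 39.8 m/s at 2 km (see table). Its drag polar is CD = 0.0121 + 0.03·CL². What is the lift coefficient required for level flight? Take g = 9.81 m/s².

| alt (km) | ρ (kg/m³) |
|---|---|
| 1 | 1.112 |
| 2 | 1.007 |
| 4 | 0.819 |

At 2 km, from the table: ρ = 1.007 kg/m³.
Weight W = mg = 269 × 9.81 = 2638.9 N; in level flight L = W.
Dynamic pressure q = 0.5 × 1.007 × 39.8² = 797.6 Pa.
CL = 2W/(ρv²S) = 2×2638.9/(1.007×39.8²×11.5) = 0.2877.

CL = 0.288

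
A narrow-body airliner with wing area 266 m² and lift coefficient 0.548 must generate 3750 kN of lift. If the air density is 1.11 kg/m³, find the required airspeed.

L = ½ρv²S·CL ⇒ v = √(2L/(ρ·S·CL))
v = √(2 × 3.75×10^6 / (1.11 × 266 × 0.548)) = √46350 = 215 m/s

v = 215 m/s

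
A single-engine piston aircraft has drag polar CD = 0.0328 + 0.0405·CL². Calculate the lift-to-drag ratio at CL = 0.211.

L/D = 6.1

CD = 0.0328 + 0.0405 × 0.211² = 0.0346
L/D = CL/CD = 0.211 / 0.0346 = 6.1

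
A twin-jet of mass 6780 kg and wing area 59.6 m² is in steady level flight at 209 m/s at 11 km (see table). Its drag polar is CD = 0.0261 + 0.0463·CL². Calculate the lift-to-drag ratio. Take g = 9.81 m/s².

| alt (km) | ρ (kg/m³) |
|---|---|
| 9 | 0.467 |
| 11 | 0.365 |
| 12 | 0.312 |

L/D = 5.18

At 11 km, from the table: ρ = 0.365 kg/m³.
In steady level flight, lift balances weight: W = mg = 6780 × 9.81 = 66512 N.
Dynamic pressure q = 0.5 × 0.365 × 209² = 7972 Pa.
Required CL = L/(qS) = 66512/(7972·59.6) = 0.14.
CD = 0.0261 + 0.0463 × 0.14² = 0.02701.
L/D = CL/CD = 0.14 / 0.02701 = 5.18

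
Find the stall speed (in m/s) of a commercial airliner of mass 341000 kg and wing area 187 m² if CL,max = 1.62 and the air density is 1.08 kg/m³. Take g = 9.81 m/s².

Weight W = mg = 341000 × 9.81 = 3.345×10^6 N.
V_stall = √(2W/(ρ·S·CL,max)) = √(2 × 3.345×10^6 / (1.08 × 187 × 1.62))
V_stall = √20450 = 143 m/s

V_stall = 143 m/s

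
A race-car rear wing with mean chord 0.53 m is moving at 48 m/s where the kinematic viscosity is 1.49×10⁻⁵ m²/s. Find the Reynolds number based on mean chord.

Re = v·c/ν = 48 × 0.53 / (1.49×10⁻⁵) = 1.71×10^6

Re = 1.71×10^6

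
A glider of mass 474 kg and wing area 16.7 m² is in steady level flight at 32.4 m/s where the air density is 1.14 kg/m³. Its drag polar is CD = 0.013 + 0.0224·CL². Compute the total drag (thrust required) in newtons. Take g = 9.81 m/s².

Weight W = mg = 474 × 9.81 = 4649.9 N; in level flight L = W.
Dynamic pressure q = 0.5 × 1.14 × 32.4² = 598.4 Pa.
CL = W/(q·S) = 4649.9 / (598.4 × 16.7) = 0.4653.
CD = 0.013 + 0.0224 × 0.4653² = 0.01785.
D = q·S·CD = 598.4 × 16.7 × 0.01785 = 178.4 N

D = 178 N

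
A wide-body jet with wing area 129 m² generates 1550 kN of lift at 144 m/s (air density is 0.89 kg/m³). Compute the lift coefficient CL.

CL = 1.3

From L = ½ρv²S·CL, rearranging gives CL = 2L/(ρv²S).
CL = 2 × 1.55×10^6 / (0.89 × 144² × 129) = 1.3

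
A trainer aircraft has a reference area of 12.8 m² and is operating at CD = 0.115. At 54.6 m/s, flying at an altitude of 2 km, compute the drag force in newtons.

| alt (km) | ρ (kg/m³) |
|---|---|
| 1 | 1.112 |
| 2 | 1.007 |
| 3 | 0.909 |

D = 2210 N

At 2 km, from the table: ρ = 1.007 kg/m³.
D = ½ρv²S·CD = ½ × 1.007 × 54.6² × 12.8 × 0.115 = 2210 N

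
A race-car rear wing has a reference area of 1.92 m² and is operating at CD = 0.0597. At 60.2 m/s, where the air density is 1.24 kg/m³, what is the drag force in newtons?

Dynamic pressure q = ½ρv² = ½ × 1.24 × 60.2² = 2247 Pa.
D = q·S·CD = 2247 × 1.92 × 0.0597 = 258 N

D = 258 N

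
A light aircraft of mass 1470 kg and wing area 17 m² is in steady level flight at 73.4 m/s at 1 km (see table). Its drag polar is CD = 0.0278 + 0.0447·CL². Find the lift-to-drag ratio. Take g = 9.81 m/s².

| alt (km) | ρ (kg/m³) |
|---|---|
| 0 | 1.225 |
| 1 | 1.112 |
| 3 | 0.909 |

L/D = 9.02

At 1 km, from the table: ρ = 1.112 kg/m³.
In steady level flight, lift balances weight: W = mg = 1470 × 9.81 = 14421 N.
q = ½ρv² = ½ × 1.112 × 73.4² = 2995 Pa.
CL = W/(q·S) = 14421 / (2995 × 17) = 0.2832.
CD = 0.0278 + 0.0447 × 0.2832² = 0.03138.
L/D = CL/CD = 0.2832 / 0.03138 = 9.02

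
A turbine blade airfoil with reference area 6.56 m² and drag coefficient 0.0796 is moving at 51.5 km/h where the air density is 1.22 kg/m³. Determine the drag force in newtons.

D = 65.2 N

Convert speed: v = 51.5 km/h ÷ 3.6 = 14.31 m/s.
Dynamic pressure q = ½ρv² = ½ × 1.22 × 14.31² = 124.8 Pa.
D = q·S·CD = 124.8 × 6.56 × 0.0796 = 65.2 N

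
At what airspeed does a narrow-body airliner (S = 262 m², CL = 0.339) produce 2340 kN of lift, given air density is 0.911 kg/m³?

v = 240 m/s

L = ½ρv²S·CL ⇒ v = √(2L/(ρ·S·CL))
v = √(2 × 2.34×10^6 / (0.911 × 262 × 0.339)) = √57840 = 240 m/s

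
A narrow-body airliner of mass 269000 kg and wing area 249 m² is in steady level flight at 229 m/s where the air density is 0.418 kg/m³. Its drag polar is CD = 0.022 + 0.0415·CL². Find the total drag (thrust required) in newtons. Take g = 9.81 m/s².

Weight W = mg = 269000 × 9.81 = 2.6389×10^6 N; in level flight L = W.
q = ½ρv² = ½ × 0.418 × 229² = 10960 Pa.
CL = W/(q·S) = 2.6389×10^6 / (10960 × 249) = 0.967.
CD = 0.022 + 0.0415 × 0.967² = 0.0608.
D = q·S·CD = 10960 × 249 × 0.0608 = 1.659×10^5 N

D = 1.66×10^5 N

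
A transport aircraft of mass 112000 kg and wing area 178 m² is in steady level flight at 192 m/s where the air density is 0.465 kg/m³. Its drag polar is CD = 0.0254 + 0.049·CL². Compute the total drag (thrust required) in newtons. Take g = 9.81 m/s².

D = 77500 N

Level flight ⇒ L = W = m·g = 112000 × 9.81 = 1.0987×10^6 N.
q = ½ρv² = ½ × 0.465 × 192² = 8571 Pa.
CL = W/(q·S) = 1.0987×10^6 / (8571 × 178) = 0.7202.
CD = 0.0254 + 0.049 × 0.7202² = 0.05081.
D = q·S·CD = 8571 × 178 × 0.05081 = 77520 N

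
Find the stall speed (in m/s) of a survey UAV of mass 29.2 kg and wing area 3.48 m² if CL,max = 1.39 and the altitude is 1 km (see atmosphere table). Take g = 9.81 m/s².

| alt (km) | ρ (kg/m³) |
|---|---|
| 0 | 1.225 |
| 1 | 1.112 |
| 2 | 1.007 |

V_stall = 10.3 m/s

At 1 km, from the table: ρ = 1.112 kg/m³.
Weight W = mg = 29.2 × 9.81 = 286.5 N.
V_stall = √(2W/(ρ·S·CL,max)) = √(2 × 286.5 / (1.112 × 3.48 × 1.39))
V_stall = √106.5 = 10.3 m/s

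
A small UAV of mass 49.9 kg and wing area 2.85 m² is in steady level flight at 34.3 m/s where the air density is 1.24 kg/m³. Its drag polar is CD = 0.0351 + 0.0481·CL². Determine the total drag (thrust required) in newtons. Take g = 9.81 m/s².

Level flight ⇒ L = W = m·g = 49.9 × 9.81 = 489.52 N.
Dynamic pressure q = 0.5 × 1.24 × 34.3² = 729.4 Pa.
CL = 2W/(ρv²S) = 2×489.52/(1.24×34.3²×2.85) = 0.2355.
CD = 0.0351 + 0.0481 × 0.2355² = 0.03777.
D = q·S·CD = 729.4 × 2.85 × 0.03777 = 78.51 N

D = 78.5 N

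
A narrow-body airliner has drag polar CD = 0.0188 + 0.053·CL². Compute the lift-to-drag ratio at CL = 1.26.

CD = 0.0188 + 0.053 × 1.26² = 0.1029
L/D = CL/CD = 1.26 / 0.1029 = 12.2

L/D = 12.2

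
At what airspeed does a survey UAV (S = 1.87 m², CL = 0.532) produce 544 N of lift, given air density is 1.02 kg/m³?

v = 32.7 m/s

L = ½ρv²S·CL ⇒ v = √(2L/(ρ·S·CL))
v = √(2 × 544 / (1.02 × 1.87 × 0.532)) = √1072 = 32.7 m/s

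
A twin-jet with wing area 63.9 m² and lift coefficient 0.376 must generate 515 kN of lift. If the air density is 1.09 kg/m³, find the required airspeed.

L = ½ρv²S·CL ⇒ v = √(2L/(ρ·S·CL))
v = √(2 × 5.15×10^5 / (1.09 × 63.9 × 0.376)) = √39330 = 198 m/s

v = 198 m/s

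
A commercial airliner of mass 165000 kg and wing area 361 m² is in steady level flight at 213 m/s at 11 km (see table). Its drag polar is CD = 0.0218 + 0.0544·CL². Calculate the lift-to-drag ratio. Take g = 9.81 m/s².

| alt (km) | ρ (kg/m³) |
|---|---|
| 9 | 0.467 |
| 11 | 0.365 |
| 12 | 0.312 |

L/D = 14.3

At 11 km, from the table: ρ = 0.365 kg/m³.
Level flight ⇒ L = W = m·g = 165000 × 9.81 = 1.6186×10^6 N.
Dynamic pressure q = 0.5 × 0.365 × 213² = 8280 Pa.
CL = 2W/(ρv²S) = 2×1.6186×10^6/(0.365×213²×361) = 0.5415.
CD = 0.0218 + 0.0544 × 0.5415² = 0.03775.
L/D = CL/CD = 0.5415 / 0.03775 = 14.3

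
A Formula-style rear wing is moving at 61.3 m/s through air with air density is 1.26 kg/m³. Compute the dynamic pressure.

q = ½ρv² = ½ × 1.26 × 61.3² = 2370 Pa

q = 2370 Pa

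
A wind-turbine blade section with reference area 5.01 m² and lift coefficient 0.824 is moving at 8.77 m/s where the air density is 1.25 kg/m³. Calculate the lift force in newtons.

L = 198 N

Dynamic pressure q = ½ρv² = ½ × 1.25 × 8.77² = 48.07 Pa.
L = q·S·CL = 48.07 × 5.01 × 0.824 = 198 N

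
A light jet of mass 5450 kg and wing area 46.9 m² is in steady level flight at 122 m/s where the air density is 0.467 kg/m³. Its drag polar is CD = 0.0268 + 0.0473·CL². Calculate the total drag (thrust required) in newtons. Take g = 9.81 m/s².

D = 5200 N

Weight W = mg = 5450 × 9.81 = 53464 N; in level flight L = W.
Dynamic pressure q = 0.5 × 0.467 × 122² = 3475 Pa.
CL = 2W/(ρv²S) = 2×53464/(0.467×122²×46.9) = 0.328.
CD = 0.0268 + 0.0473 × 0.328² = 0.03189.
D = q·S·CD = 3475 × 46.9 × 0.03189 = 5198 N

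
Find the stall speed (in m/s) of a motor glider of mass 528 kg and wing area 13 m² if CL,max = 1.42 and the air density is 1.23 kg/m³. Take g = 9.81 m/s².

Stall occurs when L = W at CL,max. W = mg = 528 × 9.81 = 5180 N.
From L = ½ρV²S·CL,max = W: V_stall = √(2W/(ρSCL,max)) = √(2·5180/(1.23·13·1.42))
V_stall = √456.2 = 21.4 m/s

V_stall = 21.4 m/s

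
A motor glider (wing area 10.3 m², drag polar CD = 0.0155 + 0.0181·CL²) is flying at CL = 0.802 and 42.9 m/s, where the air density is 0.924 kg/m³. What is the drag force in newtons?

CD = 0.0155 + 0.0181 × 0.802² = 0.02714
D = ½ρv²S·CD = ½ × 0.924 × 42.9² × 10.3 × 0.02714 = 238 N

D = 238 N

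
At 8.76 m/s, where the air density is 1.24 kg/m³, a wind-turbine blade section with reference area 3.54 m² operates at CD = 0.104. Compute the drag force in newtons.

D = 17.5 N

Dynamic pressure q = ½ρv² = ½ × 1.24 × 8.76² = 47.58 Pa.
D = q·S·CD = 47.58 × 3.54 × 0.104 = 17.5 N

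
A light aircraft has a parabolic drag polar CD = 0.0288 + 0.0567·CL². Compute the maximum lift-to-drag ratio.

For CD = CD0 + K·CL², (L/D)max occurs at CL* = √(CD0/K) and equals 1/(2√(K·CD0)).
(L/D)max = 1/(2√(0.0567 × 0.0288)) = 1/(2 × 0.04041) = 12.4

(L/D)max = 12.4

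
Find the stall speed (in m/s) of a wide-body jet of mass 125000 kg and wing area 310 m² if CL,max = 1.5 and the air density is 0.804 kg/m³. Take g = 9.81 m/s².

V_stall = 81 m/s

Weight W = mg = 125000 × 9.81 = 1.226×10^6 N.
V_stall = √(2W/(ρ·S·CL,max)) = √(2 × 1.226×10^6 / (0.804 × 310 × 1.5))
V_stall = √6560 = 81 m/s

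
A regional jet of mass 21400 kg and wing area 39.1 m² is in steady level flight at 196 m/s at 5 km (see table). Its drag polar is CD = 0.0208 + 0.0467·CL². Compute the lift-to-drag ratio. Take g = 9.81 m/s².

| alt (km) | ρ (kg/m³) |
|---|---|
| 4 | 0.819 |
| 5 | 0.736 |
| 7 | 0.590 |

At 5 km, from the table: ρ = 0.736 kg/m³.
Weight W = mg = 21400 × 9.81 = 2.0993×10^5 N; in level flight L = W.
q = ½ρv² = ½ × 0.736 × 196² = 14140 Pa.
CL = W/(q·S) = 2.0993×10^5 / (14140 × 39.1) = 0.3798.
CD = 0.0208 + 0.0467 × 0.3798² = 0.02754.
L/D = CL/CD = 0.3798 / 0.02754 = 13.8

L/D = 13.8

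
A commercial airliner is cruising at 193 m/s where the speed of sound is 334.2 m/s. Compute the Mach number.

M = v/a = 193 / 334.2 = 0.577

M = 0.577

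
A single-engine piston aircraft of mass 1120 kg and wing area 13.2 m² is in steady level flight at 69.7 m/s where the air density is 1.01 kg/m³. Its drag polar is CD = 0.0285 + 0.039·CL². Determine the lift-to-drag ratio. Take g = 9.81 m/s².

Weight W = mg = 1120 × 9.81 = 10987 N; in level flight L = W.
q = ½ρv² = ½ × 1.01 × 69.7² = 2453 Pa.
CL = W/(q·S) = 10987 / (2453 × 13.2) = 0.3393.
CD = 0.0285 + 0.039 × 0.3393² = 0.03299.
L/D = CL/CD = 0.3393 / 0.03299 = 10.3

L/D = 10.3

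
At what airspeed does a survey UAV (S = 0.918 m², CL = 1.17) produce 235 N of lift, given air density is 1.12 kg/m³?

L = ½ρv²S·CL ⇒ v = √(2L/(ρ·S·CL))
v = √(2 × 235 / (1.12 × 0.918 × 1.17)) = √390.7 = 19.8 m/s

v = 19.8 m/s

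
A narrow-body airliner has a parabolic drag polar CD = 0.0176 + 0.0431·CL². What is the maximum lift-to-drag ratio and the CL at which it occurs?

For CD = CD0 + K·CL², (L/D)max occurs at CL* = √(CD0/K) and equals 1/(2√(K·CD0)).
(L/D)max = 1/(2√(0.0431 × 0.0176)) = 1/(2 × 0.02754) = 18.2
CL* = √(0.0176/0.0431) = 0.639

(L/D)max = 18.2, at CL = 0.639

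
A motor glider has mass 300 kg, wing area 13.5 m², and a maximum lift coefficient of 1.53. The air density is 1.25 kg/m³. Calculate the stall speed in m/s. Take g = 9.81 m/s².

V_stall = 15.1 m/s

Weight W = mg = 300 × 9.81 = 2943 N.
V_stall = √(2W/(ρ·S·CL,max)) = √(2 × 2943 / (1.25 × 13.5 × 1.53))
V_stall = √228 = 15.1 m/s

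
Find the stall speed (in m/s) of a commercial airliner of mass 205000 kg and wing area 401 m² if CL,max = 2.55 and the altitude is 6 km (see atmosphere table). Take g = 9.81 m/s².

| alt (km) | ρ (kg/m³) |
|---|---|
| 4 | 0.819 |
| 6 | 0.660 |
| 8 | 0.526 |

V_stall = 77.2 m/s

At 6 km, from the table: ρ = 0.660 kg/m³.
Stall occurs when L = W at CL,max. W = mg = 205000 × 9.81 = 2.011×10^6 N.
From L = ½ρV²S·CL,max = W: V_stall = √(2W/(ρSCL,max)) = √(2·2.011×10^6/(0.66·401·2.55))
V_stall = √5960 = 77.2 m/s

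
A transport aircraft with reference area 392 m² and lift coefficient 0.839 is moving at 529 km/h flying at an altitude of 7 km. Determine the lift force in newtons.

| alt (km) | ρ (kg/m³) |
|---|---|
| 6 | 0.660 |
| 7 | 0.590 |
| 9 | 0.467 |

L = 2.09×10^6 N

At 7 km, from the table: ρ = 0.590 kg/m³.
Convert speed: v = 529 km/h ÷ 3.6 = 146.9 m/s.
Dynamic pressure q = ½ρv² = ½ × 0.59 × 146.9² = 6370 Pa.
L = q·S·CL = 6370 × 392 × 0.839 = 2.09×10^6 N ≈ 2090 kN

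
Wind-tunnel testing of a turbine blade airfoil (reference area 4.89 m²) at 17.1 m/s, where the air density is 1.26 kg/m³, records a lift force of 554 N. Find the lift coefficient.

CL = 0.615

From L = ½ρv²S·CL, rearranging gives CL = 2L/(ρv²S).
CL = 2 × 554 / (1.26 × 17.1² × 4.89) = 0.615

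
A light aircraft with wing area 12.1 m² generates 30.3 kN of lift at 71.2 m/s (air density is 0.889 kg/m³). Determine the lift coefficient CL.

CL = 1.11

From L = ½ρv²S·CL, rearranging gives CL = 2L/(ρv²S).
CL = 2 × 30300 / (0.889 × 71.2² × 12.1) = 1.11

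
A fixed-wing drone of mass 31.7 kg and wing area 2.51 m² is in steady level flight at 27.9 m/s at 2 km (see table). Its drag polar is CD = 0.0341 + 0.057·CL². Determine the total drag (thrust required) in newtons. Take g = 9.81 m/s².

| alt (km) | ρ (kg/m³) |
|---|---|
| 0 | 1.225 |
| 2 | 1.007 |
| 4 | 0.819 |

At 2 km, from the table: ρ = 1.007 kg/m³.
Level flight ⇒ L = W = m·g = 31.7 × 9.81 = 310.98 N.
q = ½ρv² = ½ × 1.007 × 27.9² = 391.9 Pa.
CL = W/(q·S) = 310.98 / (391.9 × 2.51) = 0.3161.
CD = 0.0341 + 0.057 × 0.3161² = 0.0398.
D = q·S·CD = 391.9 × 2.51 × 0.0398 = 39.15 N

D = 39.1 N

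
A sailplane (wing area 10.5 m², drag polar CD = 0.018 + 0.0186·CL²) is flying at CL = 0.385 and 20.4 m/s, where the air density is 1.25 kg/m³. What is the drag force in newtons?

CD = 0.018 + 0.0186 × 0.385² = 0.02076
D = ½ρv²S·CD = ½ × 1.25 × 20.4² × 10.5 × 0.02076 = 56.7 N

D = 56.7 N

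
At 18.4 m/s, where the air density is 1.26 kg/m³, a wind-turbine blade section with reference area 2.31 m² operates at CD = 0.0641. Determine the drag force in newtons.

D = 31.6 N

Dynamic pressure q = ½ρv² = ½ × 1.26 × 18.4² = 213.3 Pa.
D = q·S·CD = 213.3 × 2.31 × 0.0641 = 31.6 N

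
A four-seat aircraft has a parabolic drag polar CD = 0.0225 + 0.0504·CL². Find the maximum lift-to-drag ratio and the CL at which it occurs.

(L/D)max = 14.8, at CL = 0.668

For CD = CD0 + K·CL², (L/D)max occurs at CL* = √(CD0/K) and equals 1/(2√(K·CD0)).
(L/D)max = 1/(2√(0.0504 × 0.0225)) = 1/(2 × 0.03367) = 14.8
CL* = √(0.0225/0.0504) = 0.668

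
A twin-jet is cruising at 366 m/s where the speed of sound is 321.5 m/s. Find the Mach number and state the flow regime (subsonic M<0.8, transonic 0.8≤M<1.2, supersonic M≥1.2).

M = 1.14 (transonic)

M = v/a = 366 / 321.5 = 1.14
M = 1.14 → transonic.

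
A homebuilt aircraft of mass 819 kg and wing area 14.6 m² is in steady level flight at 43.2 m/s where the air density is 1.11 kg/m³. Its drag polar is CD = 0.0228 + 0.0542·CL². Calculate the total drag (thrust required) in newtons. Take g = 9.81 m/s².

D = 576 N

In steady level flight, lift balances weight: W = mg = 819 × 9.81 = 8034.4 N.
q = ½ρv² = ½ × 1.11 × 43.2² = 1036 Pa.
CL = 2W/(ρv²S) = 2×8034.4/(1.11×43.2²×14.6) = 0.5313.
CD = 0.0228 + 0.0542 × 0.5313² = 0.0381.
D = q·S·CD = 1036 × 14.6 × 0.0381 = 576.1 N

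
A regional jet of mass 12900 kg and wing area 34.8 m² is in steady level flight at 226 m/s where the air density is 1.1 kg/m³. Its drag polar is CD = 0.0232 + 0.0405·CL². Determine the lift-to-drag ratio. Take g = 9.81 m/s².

L/D = 5.42

Level flight ⇒ L = W = m·g = 12900 × 9.81 = 1.2655×10^5 N.
Dynamic pressure q = 0.5 × 1.1 × 226² = 28090 Pa.
Required CL = L/(qS) = 1.2655×10^5/(28090·34.8) = 0.1294.
CD = 0.0232 + 0.0405 × 0.1294² = 0.02388.
L/D = CL/CD = 0.1294 / 0.02388 = 5.42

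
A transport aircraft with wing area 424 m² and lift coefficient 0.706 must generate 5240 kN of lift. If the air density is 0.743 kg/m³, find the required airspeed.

v = 217 m/s

L = ½ρv²S·CL ⇒ v = √(2L/(ρ·S·CL))
v = √(2 × 5.24×10^6 / (0.743 × 424 × 0.706)) = √47120 = 217 m/s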